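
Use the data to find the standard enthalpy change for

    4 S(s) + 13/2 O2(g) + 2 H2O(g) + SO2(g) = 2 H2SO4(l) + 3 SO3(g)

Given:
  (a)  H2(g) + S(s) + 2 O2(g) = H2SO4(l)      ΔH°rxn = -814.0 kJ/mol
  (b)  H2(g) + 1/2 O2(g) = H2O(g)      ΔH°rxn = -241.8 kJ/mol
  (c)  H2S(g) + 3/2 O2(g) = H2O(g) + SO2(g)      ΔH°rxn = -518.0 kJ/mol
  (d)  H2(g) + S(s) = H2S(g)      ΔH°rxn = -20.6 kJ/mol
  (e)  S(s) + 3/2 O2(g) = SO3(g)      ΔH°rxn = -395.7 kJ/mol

(a) × 2: (2)·(-814.0) = -1628.0 kJ/mol
(b) reversed: +241.8 kJ/mol
(c) reversed: +518.0 kJ/mol
(d) reversed: +20.6 kJ/mol
(e) × 3: (3)·(-395.7) = -1187.1 kJ/mol
Summing the manipulated equations, ΔH°rxn = (2)·(-814.0) + (-1)·(-241.8) + (-1)·(-518.0) + (-1)·(-20.6) + (3)·(-395.7) = -2034.7 kJ/mol

ΔH°rxn = -2034.7 kJ/mol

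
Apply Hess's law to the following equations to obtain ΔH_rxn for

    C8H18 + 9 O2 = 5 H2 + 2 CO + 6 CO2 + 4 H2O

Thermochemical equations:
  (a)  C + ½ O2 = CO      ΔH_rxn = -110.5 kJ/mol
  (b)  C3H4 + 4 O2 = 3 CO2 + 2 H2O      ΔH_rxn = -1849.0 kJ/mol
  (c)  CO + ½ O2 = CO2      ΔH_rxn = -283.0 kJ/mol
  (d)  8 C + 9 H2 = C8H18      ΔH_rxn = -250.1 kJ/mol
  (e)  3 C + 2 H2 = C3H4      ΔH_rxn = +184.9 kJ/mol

ΔH_rxn = -3299.1 kJ/mol

(a) × 2: (2)·(-110.5) = -221.0 kJ/mol
(b) × 2: (2)·(-1849.0) = -3698.0 kJ/mol
(c): not needed.
(d) reversed: +250.1 kJ/mol
(e) × 2: (2)·(+184.9) = +369.8 kJ/mol
Since enthalpy is a state function, ΔH_rxn = (2)·(-110.5) + (2)·(-1849.0) + (-1)·(-250.1) + (2)·(+184.9) = -3299.1 kJ/mol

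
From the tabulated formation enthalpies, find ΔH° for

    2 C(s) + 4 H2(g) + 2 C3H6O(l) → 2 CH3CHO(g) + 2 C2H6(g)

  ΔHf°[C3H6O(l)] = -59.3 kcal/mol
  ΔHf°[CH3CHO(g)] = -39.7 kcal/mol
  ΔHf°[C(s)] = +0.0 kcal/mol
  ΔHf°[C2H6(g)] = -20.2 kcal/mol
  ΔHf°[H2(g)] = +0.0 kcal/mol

Products: 2·(-39.7) + 2·(-20.2) = -119.8
Reactants: 2·(+0.0) + 4·(+0.0) + 2·(-59.3) = -118.6
ΔH° = (-119.8) − (-118.6) = -1.2 kcal/mol

ΔH° = -1.2 kcal/mol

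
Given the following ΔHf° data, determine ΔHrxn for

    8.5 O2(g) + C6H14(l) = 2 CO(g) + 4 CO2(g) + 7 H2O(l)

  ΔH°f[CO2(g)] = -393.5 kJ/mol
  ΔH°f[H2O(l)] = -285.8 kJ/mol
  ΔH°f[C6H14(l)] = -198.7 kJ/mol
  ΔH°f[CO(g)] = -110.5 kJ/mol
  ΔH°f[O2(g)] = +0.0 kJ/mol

Products: 2·(-110.5) + 4·(-393.5) + 7·(-285.8) = -3795.6
Reactants: 17/2·(+0.0) + 1·(-198.7) = -198.7
ΔHrxn = (-3795.6) − (-198.7) = -3596.9 kJ/mol

ΔHrxn = -3596.9 kJ/mol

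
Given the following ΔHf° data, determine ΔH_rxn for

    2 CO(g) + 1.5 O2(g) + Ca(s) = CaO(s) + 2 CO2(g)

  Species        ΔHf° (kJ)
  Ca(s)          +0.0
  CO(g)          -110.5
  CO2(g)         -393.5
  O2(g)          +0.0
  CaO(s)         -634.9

ΔH_rxn = -1200.9 kJ

Products: 1·(-634.9) + 2·(-393.5) = -1421.9
Reactants: 2·(-110.5) + 3/2·(+0.0) + 1·(+0.0) = -221.0
ΔH_rxn = (-1421.9) − (-221.0) = -1200.9 kJ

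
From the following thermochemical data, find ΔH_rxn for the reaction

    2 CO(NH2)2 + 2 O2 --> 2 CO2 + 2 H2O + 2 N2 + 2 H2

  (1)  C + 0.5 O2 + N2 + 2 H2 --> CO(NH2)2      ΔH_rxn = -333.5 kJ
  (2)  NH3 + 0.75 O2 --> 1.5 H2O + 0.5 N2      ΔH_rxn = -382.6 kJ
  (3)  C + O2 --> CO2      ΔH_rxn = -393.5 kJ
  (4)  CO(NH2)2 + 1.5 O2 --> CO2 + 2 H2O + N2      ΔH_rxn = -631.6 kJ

ΔH_rxn = -691.6 kJ

(1) reversed (H2 must end up as a product): +333.5 kJ
(2): not needed (NH3 appears nowhere else).
(3) as written: -393.5 kJ
(4) as written: -631.6 kJ
ΔH_rxn = (+333.5) + (-393.5) + (-631.6) = -691.6 kJ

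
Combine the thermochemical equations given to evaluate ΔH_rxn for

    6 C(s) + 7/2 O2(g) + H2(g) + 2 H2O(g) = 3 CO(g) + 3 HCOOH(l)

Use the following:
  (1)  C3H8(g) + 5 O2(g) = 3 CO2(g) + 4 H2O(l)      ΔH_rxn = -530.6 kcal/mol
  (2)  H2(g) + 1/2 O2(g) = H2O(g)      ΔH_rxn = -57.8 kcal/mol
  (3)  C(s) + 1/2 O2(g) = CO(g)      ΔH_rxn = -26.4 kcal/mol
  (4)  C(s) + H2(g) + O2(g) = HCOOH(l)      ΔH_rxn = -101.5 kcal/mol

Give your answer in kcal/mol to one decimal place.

ΔH_rxn = -268.1 kcal/mol

(1): not needed.
(2) reversed and × 2: (-2)·(-57.8) = +115.6 kcal/mol
(3) × 3: (3)·(-26.4) = -79.2 kcal/mol
(4) × 3: (3)·(-101.5) = -304.5 kcal/mol
ΔH_rxn = (+115.6) + (-79.2) + (-304.5) = -268.1 kcal/mol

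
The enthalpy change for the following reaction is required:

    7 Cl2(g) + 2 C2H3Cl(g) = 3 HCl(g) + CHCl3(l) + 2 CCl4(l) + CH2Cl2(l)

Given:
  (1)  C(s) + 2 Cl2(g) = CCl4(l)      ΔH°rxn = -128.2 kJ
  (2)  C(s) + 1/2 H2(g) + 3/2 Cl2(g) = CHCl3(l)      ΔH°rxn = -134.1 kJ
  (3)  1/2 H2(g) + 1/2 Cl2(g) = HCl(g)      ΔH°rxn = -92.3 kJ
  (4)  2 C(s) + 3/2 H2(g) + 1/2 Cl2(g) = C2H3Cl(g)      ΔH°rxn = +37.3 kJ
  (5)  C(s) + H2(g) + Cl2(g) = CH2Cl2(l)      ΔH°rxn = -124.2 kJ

ΔH°rxn = -866.2 kJ

(1) × 2 (scale by 2 for the 2 CCl4(l)): (2)·(-128.2) = -256.4 kJ
(2) as written (CHCl3(l) already on the product side): -134.1 kJ
(3) × 3 (scale by 3 for the 3 HCl(g)): (3)·(-92.3) = -276.9 kJ
(4) reversed and × 2 (reverse to put C2H3Cl(g) on the reactant side; scale by 2 for the 2 C2H3Cl(g)): (-2)·(+37.3) = -74.6 kJ
(5) as written (CH2Cl2(l) already on the product side): -124.2 kJ
ΔH°rxn = (-256.4) + (-134.1) + (-276.9) + (-74.6) + (-124.2) = -866.2 kJ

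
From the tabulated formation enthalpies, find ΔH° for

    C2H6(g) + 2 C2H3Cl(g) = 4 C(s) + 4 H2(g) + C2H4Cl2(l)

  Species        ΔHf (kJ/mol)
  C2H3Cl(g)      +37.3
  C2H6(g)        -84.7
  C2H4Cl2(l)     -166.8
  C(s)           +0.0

ΔH°rxn = Σ nΔHf°(products) − Σ nΔHf°(reactants).
Products: 4·(+0.0) + 4·(+0.0) + 1·(-166.8) = -166.8
Reactants: 1·(-84.7) + 2·(+37.3) = -10.1
ΔH° = (-166.8) − (-10.1) = -156.7 kJ/mol

ΔH° = -156.7 kJ/mol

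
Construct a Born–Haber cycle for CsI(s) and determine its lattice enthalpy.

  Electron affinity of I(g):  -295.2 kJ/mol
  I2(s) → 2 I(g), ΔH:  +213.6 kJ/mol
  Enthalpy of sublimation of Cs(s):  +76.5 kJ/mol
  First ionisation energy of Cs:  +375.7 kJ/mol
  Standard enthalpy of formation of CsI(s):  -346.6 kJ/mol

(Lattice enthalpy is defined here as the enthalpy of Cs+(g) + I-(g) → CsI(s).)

ΔHf° = 1·ΔHsub + 1·(ΣIE) + 1/2·D(I2) + 1·EA + U
-346.6 = 1·(+76.5) + 1·(+375.7) + 1/2·(+213.6) + 1·(-295.2) + U
U = -346.6 − (+263.8) = -610.4 kJ/mol

U = -610.4 kJ/mol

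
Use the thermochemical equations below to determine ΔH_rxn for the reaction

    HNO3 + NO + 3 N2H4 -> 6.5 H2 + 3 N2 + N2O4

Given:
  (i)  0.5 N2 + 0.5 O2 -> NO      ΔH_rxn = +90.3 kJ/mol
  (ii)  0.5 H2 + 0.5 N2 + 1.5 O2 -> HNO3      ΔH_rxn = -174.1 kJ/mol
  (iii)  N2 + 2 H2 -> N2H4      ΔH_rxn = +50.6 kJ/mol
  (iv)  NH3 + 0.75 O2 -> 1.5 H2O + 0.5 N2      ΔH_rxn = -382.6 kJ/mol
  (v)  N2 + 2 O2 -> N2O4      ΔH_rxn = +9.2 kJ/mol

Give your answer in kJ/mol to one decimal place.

ΔH_rxn = -58.8 kJ/mol

(i) reversed (NO must end up as a reactant): -90.3 kJ/mol
(ii) reversed (HNO3 must end up as a reactant): +174.1 kJ/mol
(iii) reversed and × 3 (reverse to put N2H4 on the reactant side; ×3 to match 3 N2H4 in the target): (-3)·(+50.6) = -151.8 kJ/mol
(iv): not needed (H2O appears nowhere else).
(v) as written (N2O4 already on the product side): +9.2 kJ/mol
ΔH_rxn = (-90.3) + (+174.1) + (-151.8) + (+9.2) = -58.8 kJ/mol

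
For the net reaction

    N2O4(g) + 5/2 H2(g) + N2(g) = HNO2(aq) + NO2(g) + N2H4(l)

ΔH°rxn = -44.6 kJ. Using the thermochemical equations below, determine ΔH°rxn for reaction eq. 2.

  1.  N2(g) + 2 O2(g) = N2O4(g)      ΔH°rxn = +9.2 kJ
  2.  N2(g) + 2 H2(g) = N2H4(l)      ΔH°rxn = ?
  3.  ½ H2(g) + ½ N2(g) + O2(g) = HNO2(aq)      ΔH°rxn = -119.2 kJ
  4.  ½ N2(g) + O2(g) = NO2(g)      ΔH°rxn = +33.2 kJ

ΔH°rxn = 50.6 kJ

eq. 1 reversed (reverse to put N2O4(g) on the reactant side): -9.2 kJ
eq. 2 as written (N2H4(l) already on the product side): contributes x
eq. 3 as written (HNO2(aq) already on the product side): -119.2 kJ
eq. 4 as written (NO2(g) already on the product side): +33.2 kJ
-44.6 = (-9.2) + (-119.2) + (+33.2) + x
x = (-44.6 − (-95.2)) / (1) = 50.6 kJ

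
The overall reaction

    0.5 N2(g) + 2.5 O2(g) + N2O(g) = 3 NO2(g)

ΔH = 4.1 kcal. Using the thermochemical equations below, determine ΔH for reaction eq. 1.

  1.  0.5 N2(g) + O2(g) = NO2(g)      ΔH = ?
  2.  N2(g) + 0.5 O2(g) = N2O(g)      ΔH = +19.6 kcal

ΔH = 7.9 kcal

eq. 1 × 3: contributes 3·x
eq. 2 reversed: -19.6 kcal
+4.1 = (-19.6) + 3·x
x = (+4.1 − (-19.6)) / (3) = 7.9 kcal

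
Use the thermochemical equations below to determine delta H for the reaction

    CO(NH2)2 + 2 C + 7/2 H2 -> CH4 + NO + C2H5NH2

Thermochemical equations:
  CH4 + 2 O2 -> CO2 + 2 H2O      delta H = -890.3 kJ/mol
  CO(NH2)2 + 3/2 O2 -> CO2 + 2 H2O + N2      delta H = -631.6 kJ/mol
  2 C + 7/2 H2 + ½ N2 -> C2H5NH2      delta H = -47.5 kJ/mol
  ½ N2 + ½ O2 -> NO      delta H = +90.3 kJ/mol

delta H = 301.5 kJ/mol

equation 1 reversed: +890.3 kJ/mol
equation 2 as written: -631.6 kJ/mol
equation 3 as written: -47.5 kJ/mol
equation 4 as written: +90.3 kJ/mol
Since enthalpy is a state function, delta H = (+890.3) + (-631.6) + (-47.5) + (+90.3) = 301.5 kJ/mol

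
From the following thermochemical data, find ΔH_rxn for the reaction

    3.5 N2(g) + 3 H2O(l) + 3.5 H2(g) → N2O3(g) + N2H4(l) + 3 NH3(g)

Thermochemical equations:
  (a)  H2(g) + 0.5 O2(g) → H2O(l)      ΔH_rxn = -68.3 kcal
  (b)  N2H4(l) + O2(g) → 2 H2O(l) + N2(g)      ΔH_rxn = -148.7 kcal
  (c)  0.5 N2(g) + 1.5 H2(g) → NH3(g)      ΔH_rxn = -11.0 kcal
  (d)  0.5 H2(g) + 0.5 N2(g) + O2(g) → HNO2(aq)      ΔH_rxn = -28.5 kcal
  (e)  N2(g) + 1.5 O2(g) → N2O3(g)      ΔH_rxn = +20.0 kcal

ΔH_rxn = 204.0 kcal

(a) reversed: +68.3 kcal
(b) reversed: +148.7 kcal
(c) × 3: (3)·(-11.0) = -33.0 kcal
(d): not needed.
(e) as written: +20.0 kcal
ΔH_rxn = (-1)·(-68.3) + (-1)·(-148.7) + (3)·(-11.0) + (1)·(+20.0) = 204.0 kcal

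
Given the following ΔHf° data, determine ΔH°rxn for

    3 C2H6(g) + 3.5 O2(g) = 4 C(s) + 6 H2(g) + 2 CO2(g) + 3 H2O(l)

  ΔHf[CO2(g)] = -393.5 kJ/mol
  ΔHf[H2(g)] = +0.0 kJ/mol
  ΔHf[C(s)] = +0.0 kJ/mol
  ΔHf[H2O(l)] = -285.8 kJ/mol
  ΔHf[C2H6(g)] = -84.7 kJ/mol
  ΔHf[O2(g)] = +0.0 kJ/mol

Products: 4·(+0.0) + 6·(+0.0) + 2·(-393.5) + 3·(-285.8) = -1644.4
Reactants: 3·(-84.7) + 7/2·(+0.0) = -254.1
ΔH°rxn = (-1644.4) − (-254.1) = -1390.3 kJ/mol

ΔH°rxn = -1390.3 kJ/mol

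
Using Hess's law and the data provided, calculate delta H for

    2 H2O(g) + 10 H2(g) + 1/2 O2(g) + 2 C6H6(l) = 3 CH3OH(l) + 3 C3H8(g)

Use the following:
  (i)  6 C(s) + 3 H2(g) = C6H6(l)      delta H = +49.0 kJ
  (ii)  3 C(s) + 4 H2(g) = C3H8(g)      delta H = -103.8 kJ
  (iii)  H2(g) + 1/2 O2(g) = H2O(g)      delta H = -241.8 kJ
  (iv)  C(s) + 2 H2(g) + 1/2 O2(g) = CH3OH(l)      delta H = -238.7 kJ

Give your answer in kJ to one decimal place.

(i) reversed and × 2 (C6H6(l) must end up as a reactant; scale by 2 for the 2 C6H6(l)): (-2)·(+49.0) = -98.0 kJ
(ii) × 3 (×3 to match 3 C3H8(g) in the target): (3)·(-103.8) = -311.4 kJ
(iii) reversed and × 2 (H2O(g) must end up as a reactant; ×2 to match 2 H2O(g) in the target): (-2)·(-241.8) = +483.6 kJ
(iv) × 3 (scale by 3 for the 3 CH3OH(l)): (3)·(-238.7) = -716.1 kJ
delta H = (-98.0) + (-311.4) + (+483.6) + (-716.1) = -641.9 kJ

delta H = -641.9 kJ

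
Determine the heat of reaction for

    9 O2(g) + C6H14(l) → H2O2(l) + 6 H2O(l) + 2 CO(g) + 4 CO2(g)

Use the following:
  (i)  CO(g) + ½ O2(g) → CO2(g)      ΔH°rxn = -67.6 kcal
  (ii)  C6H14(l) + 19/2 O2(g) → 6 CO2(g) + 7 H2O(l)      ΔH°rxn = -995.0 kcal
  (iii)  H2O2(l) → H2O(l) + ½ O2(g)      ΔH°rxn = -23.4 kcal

ΔH°rxn = -836.4 kcal

(i) reversed and × 2: (-2)·(-67.6) = +135.2 kcal
(ii) as written: -995.0 kcal
(iii) reversed: +23.4 kcal
ΔH°rxn = (+135.2) + (-995.0) + (+23.4) = -836.4 kcal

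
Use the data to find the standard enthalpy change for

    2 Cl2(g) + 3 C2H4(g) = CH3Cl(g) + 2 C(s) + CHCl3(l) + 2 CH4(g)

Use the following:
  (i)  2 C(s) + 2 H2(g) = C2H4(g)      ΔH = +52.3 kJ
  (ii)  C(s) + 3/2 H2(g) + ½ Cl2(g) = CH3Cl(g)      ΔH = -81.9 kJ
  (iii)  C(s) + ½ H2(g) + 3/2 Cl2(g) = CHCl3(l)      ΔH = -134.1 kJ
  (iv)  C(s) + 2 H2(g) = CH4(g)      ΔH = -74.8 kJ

ΔH = -522.5 kJ

(i) reversed and × 3: (-3)·(+52.3) = -156.9 kJ
(ii) as written: -81.9 kJ
(iii) as written: -134.1 kJ
(iv) × 2: (2)·(-74.8) = -149.6 kJ
Summing the manipulated equations, ΔH = (-156.9) + (-81.9) + (-134.1) + (-149.6) = -522.5 kJ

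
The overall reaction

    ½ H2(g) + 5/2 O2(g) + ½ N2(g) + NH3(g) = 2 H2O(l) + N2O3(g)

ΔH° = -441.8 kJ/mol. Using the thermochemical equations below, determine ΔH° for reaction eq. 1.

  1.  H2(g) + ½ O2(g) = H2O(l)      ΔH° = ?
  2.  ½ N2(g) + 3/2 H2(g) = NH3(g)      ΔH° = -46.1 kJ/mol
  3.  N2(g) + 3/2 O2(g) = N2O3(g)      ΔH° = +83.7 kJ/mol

eq. 1 × 2 (scale by 2 for the 2 H2O(l)): contributes 2·x
eq. 2 reversed (NH3(g) must end up as a reactant): +46.1 kJ/mol
eq. 3 as written (N2O3(g) already on the product side): +83.7 kJ/mol
-441.8 = (+46.1) + (+83.7) + 2·x
x = (-441.8 − (+129.8)) / (2) = -285.8 kJ/mol

ΔH° = -285.8 kJ/mol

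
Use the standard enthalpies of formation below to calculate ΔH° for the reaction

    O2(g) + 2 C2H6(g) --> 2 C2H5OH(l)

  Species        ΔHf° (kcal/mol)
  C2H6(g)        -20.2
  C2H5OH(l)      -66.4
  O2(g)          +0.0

ΔH° = -92.4 kcal/mol

ΔH°rxn = Σ nΔHf°(products) − Σ nΔHf°(reactants).
Products: 2·(-66.4) = -132.8
Reactants: 1·(+0.0) + 2·(-20.2) = -40.4
ΔH° = (-132.8) − (-40.4) = -92.4 kcal/mol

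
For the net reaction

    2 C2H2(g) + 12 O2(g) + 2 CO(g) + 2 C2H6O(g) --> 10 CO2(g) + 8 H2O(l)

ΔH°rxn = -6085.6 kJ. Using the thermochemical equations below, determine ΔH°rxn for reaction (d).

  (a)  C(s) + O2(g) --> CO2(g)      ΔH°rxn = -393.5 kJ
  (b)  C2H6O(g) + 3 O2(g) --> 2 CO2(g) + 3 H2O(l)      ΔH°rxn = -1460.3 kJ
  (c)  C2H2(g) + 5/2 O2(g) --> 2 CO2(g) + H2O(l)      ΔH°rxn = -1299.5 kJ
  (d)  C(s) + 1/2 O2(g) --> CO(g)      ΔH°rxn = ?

ΔH°rxn = -110.5 kJ

(a) × 2: (2)·(-393.5) = -787.0 kJ
(b) × 2 (×2 to match 2 C2H6O(g) in the target): (2)·(-1460.3) = -2920.6 kJ
(c) × 2 (×2 to match 2 C2H2(g) in the target): (2)·(-1299.5) = -2599.0 kJ
(d) reversed and × 2 (CO(g) must end up as a reactant; scale by 2 for the 2 CO(g)): contributes −2·x
-6085.6 = (-787.0) + (-2920.6) + (-2599.0) − 2·x
x = (-6085.6 − (-6306.6)) / (-2) = -110.5 kJ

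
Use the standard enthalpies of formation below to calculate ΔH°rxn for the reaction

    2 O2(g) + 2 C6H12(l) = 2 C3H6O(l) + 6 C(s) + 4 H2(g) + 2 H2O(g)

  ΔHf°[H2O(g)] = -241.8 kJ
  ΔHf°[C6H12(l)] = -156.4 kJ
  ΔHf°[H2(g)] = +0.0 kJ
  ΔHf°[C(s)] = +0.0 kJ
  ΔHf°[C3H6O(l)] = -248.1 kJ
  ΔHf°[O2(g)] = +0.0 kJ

ΔH°rxn = -667.0 kJ

Products: 2·(-248.1) + 6·(+0.0) + 4·(+0.0) + 2·(-241.8) = -979.8
Reactants: 2·(+0.0) + 2·(-156.4) = -312.8
ΔH°rxn = (-979.8) − (-312.8) = -667.0 kJ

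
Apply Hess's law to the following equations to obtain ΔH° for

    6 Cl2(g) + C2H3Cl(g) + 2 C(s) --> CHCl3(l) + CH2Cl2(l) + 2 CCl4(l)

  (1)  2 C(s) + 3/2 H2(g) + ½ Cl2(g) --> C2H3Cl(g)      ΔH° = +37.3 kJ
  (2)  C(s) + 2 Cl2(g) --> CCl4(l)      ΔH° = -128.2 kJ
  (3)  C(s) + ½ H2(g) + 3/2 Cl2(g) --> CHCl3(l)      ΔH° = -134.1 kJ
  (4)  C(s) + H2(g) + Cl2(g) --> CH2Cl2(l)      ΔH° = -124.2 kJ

(1) reversed: -37.3 kJ
(2) × 2: (2)·(-128.2) = -256.4 kJ
(3) as written: -134.1 kJ
(4) as written: -124.2 kJ
ΔH° = (-37.3) + (-256.4) + (-134.1) + (-124.2) = -552.0 kJ

ΔH° = -552.0 kJ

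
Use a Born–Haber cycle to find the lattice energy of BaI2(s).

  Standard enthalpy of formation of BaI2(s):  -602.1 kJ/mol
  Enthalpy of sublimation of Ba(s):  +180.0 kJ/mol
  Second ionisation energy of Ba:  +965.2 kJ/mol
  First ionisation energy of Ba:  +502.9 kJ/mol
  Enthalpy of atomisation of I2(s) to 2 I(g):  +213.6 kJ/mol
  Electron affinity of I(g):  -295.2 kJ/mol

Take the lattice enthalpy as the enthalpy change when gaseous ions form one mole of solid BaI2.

ΔHf° = 1·ΔHsub + 1·(ΣIE) + 1·D(I2) + 2·EA + U
-602.1 = 1·(+180.0) + 1·(+1468.1) + 1·(+213.6) + 2·(-295.2) + U
U = -602.1 − (+1271.3) = -1873.4 kJ/mol

U = -1873.4 kJ/mol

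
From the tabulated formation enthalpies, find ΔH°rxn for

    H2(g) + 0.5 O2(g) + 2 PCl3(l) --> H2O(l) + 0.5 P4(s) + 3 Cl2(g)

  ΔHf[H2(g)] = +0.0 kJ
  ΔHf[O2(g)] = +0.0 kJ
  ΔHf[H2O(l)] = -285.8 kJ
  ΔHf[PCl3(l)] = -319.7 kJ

Products: 1·(-285.8) + 1/2·(+0.0) + 3·(+0.0) = -285.8
Reactants: 1·(+0.0) + 1/2·(+0.0) + 2·(-319.7) = -639.4
ΔH°rxn = (-285.8) − (-639.4) = 353.6 kJ

ΔH°rxn = 353.6 kJ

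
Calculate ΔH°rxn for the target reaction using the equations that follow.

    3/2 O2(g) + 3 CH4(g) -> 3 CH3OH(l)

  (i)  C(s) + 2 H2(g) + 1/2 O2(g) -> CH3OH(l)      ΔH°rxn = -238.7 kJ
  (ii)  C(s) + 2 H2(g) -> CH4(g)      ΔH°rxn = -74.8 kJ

ΔH°rxn = -491.7 kJ

(i) × 3 (×3 to match 3 CH3OH(l) in the target): (3)·(-238.7) = -716.1 kJ
(ii) reversed and × 3 (CH4(g) must end up as a reactant; scale by 3 for the 3 CH4(g)): (-3)·(-74.8) = +224.4 kJ
ΔH°rxn = (3)·(-238.7) + (-3)·(-74.8) = -491.7 kJ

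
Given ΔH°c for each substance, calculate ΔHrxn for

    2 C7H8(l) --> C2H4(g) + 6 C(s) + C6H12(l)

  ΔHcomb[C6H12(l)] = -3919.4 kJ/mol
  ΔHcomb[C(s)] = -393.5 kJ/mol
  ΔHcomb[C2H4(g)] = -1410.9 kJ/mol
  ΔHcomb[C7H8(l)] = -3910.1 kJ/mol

ΔHrxn = -128.9 kJ/mol

With combustion enthalpies, reactants minus products:
= [2·(-3910.1)] − [1·(-1410.9) + 6·(-393.5) + 1·(-3919.4)]
= -128.9 kJ/mol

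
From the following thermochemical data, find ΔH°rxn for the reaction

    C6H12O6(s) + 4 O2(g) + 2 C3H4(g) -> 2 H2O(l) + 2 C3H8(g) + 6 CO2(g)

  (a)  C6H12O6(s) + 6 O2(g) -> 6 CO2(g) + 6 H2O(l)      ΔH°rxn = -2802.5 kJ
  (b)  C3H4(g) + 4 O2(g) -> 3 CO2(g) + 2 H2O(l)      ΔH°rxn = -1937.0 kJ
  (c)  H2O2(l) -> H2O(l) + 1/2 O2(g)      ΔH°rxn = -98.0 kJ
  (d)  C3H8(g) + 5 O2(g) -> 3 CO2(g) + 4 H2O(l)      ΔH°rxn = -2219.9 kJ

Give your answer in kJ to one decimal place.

ΔH°rxn = -2236.7 kJ

(a) as written: -2802.5 kJ
(b) × 2: (2)·(-1937.0) = -3874.0 kJ
(c): not needed.
(d) reversed and × 2: (-2)·(-2219.9) = +4439.8 kJ
ΔH°rxn = (-2802.5) + (-3874.0) + (+4439.8) = -2236.7 kJ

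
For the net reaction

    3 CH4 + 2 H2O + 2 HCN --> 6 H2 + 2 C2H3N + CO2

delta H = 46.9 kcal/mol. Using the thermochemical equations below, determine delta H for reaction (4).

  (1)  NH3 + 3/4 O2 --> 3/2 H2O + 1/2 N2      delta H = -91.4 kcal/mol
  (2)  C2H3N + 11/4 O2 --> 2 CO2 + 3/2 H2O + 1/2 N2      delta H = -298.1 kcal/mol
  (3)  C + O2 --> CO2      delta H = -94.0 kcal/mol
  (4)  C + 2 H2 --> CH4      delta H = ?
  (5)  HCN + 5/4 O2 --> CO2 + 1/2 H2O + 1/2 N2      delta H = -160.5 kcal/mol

delta H = -17.9 kcal/mol

(1): not needed.
(2) reversed and × 2: (-2)·(-298.1) = +596.2 kcal/mol
(3) × 3: (3)·(-94.0) = -282.0 kcal/mol
(4) reversed and × 3: contributes −3·x
(5) × 2: (2)·(-160.5) = -321.0 kcal/mol
+46.9 = (+596.2) + (-282.0) + (-321.0) − 3·x
x = (+46.9 − (-6.8)) / (-3) = -17.9 kcal/mol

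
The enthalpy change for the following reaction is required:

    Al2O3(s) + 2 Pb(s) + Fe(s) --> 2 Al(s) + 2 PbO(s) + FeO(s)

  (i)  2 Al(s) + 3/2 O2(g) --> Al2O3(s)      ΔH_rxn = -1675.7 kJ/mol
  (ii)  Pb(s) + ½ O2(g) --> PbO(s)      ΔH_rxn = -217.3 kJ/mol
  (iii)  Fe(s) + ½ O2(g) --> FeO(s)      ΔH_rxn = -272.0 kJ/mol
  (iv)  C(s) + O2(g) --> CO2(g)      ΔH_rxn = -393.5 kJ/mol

ΔH_rxn = 969.1 kJ/mol

(i) reversed (Al2O3(s) must end up as a reactant): +1675.7 kJ/mol
(ii) × 2 (×2 to match 2 PbO(s) in the target): (2)·(-217.3) = -434.6 kJ/mol
(iii) as written (FeO(s) already on the product side): -272.0 kJ/mol
(iv): not needed (CO2(g) appears nowhere else).
Summing the manipulated equations, ΔH_rxn = (+1675.7) + (-434.6) + (-272.0) = 969.1 kJ/mol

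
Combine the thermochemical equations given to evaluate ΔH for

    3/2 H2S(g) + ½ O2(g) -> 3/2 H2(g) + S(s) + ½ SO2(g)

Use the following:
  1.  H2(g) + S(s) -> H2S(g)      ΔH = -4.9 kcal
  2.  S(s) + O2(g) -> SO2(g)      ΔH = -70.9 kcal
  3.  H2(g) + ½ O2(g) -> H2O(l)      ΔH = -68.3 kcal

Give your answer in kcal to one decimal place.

eq. 1 reversed and × 3/2 (reverse to put H2S(g) on the reactant side; ×3/2 to match 3/2 H2S(g) in the target): (-3/2)·(-4.9) = +7.35 kcal
eq. 2 × 1/2 (scale by 1/2 for the 1/2 SO2(g)): (1/2)·(-70.9) = -35.45 kcal
eq. 3: not needed (H2O(l) appears nowhere else).
Summing the manipulated equations, ΔH = (-3/2)·(-4.9) + (1/2)·(-70.9) = -28.1 kcal

ΔH = -28.1 kcal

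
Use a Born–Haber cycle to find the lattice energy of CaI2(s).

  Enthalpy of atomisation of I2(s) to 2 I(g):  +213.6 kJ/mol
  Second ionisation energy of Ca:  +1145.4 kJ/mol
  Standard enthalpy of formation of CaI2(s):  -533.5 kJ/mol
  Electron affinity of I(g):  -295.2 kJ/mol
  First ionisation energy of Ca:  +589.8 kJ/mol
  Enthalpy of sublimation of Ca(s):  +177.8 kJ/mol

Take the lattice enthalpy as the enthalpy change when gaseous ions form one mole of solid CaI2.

U = -2069.7 kJ/mol

ΔHf° = 1·ΔHsub + 1·(ΣIE) + 1·D(I2) + 2·EA + U
-533.5 = 1·(+177.8) + 1·(+1735.2) + 1·(+213.6) + 2·(-295.2) + U
U = -533.5 − (+1536.2) = -2069.7 kJ/mol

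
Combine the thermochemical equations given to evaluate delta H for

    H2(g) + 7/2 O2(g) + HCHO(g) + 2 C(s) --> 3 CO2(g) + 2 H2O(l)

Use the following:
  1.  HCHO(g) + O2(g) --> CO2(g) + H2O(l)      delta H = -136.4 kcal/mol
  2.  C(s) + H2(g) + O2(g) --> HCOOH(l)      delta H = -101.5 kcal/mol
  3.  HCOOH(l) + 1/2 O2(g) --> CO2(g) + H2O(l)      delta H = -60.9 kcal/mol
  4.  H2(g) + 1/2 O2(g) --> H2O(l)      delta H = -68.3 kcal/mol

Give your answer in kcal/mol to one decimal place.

eq. 1 as written (HCHO(g) already on the reactant side): -136.4 kcal/mol
eq. 2 × 2 (×2 to match 2 C(s) in the target): (2)·(-101.5) = -203.0 kcal/mol
eq. 3 × 2: (2)·(-60.9) = -121.8 kcal/mol
eq. 4 reversed: +68.3 kcal/mol
By Hess's law, delta H = (1)·(-136.4) + (2)·(-101.5) + (2)·(-60.9) + (-1)·(-68.3) = -392.9 kcal/mol

delta H = -392.9 kcal/mol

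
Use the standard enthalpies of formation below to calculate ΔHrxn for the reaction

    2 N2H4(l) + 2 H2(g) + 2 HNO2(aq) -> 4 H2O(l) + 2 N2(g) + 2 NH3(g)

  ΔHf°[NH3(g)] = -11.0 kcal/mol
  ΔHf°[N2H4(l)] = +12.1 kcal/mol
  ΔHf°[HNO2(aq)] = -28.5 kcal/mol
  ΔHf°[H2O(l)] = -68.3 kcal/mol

ΔHrxn = -262.4 kcal/mol

ΔH°rxn = Σ nΔHf°(products) − Σ nΔHf°(reactants).
Products: 4·(-68.3) + 2·(+0.0) + 2·(-11.0) = -295.2
Reactants: 2·(+12.1) + 2·(+0.0) + 2·(-28.5) = -32.8
ΔHrxn = (-295.2) − (-32.8) = -262.4 kcal/mol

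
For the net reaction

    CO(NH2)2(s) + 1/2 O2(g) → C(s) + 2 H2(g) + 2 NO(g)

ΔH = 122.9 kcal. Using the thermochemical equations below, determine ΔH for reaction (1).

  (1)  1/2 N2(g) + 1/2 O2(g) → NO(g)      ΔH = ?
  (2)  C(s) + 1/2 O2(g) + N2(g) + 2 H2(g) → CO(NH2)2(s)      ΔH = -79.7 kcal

(1) × 2: contributes 2·x
(2) reversed: +79.7 kcal
+122.9 = (+79.7) + 2·x
x = (+122.9 − (+79.7)) / (2) = 21.6 kcal

ΔH = 21.6 kcal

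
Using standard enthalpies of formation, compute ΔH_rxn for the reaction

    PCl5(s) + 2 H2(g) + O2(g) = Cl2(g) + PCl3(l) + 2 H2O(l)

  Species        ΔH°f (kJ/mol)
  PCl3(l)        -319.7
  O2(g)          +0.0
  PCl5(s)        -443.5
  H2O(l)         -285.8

ΔH_rxn = -447.8 kJ/mol

ΔH°rxn = Σ nΔHf°(products) − Σ nΔHf°(reactants).
Products: 1·(+0.0) + 1·(-319.7) + 2·(-285.8) = -891.3
Reactants: 1·(-443.5) + 2·(+0.0) + 1·(+0.0) = -443.5
ΔH_rxn = (-891.3) − (-443.5) = -447.8 kJ/mol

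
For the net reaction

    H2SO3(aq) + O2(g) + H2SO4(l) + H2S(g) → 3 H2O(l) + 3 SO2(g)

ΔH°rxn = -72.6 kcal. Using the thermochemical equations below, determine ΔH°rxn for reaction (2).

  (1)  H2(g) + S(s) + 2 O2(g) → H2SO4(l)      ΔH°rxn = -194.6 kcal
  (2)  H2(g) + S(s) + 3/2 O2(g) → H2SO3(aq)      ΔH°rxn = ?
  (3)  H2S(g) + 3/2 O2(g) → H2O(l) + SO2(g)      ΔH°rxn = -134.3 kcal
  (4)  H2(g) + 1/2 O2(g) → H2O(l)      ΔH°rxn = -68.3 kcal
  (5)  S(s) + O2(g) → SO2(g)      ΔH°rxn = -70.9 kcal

ΔH°rxn = -145.5 kcal

(1) reversed (H2SO4(l) must end up as a reactant): +194.6 kcal
(2) reversed (H2SO3(aq) must end up as a reactant): contributes −x
(3) as written (H2S(g) already on the reactant side): -134.3 kcal
(4) × 2: (2)·(-68.3) = -136.6 kcal
(5) × 2: (2)·(-70.9) = -141.8 kcal
-72.6 = (+194.6) + (-134.3) + (-136.6) + (-141.8) − x
x = (-72.6 − (-218.1)) / (-1) = -145.5 kcal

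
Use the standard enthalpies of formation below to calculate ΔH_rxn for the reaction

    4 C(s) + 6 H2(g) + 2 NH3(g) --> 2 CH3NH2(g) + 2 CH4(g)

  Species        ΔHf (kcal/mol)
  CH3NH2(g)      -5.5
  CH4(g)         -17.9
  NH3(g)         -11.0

Products: 2·(-5.5) + 2·(-17.9) = -46.8
Reactants: 4·(+0.0) + 6·(+0.0) + 2·(-11.0) = -22.0
ΔH_rxn = (-46.8) − (-22.0) = -24.8 kcal/mol

ΔH_rxn = -24.8 kcal/mol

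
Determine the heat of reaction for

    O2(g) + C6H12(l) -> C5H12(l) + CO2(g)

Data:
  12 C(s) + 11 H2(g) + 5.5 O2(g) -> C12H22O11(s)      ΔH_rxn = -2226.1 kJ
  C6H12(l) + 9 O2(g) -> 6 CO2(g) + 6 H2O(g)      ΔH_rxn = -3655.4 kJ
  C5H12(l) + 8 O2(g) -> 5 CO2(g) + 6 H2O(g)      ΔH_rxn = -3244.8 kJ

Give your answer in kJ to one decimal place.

ΔH_rxn = -410.6 kJ

equation 1: not needed.
equation 2 as written: -3655.4 kJ
equation 3 reversed: +3244.8 kJ
Combining the equations, ΔH_rxn = (1)·(-3655.4) + (-1)·(-3244.8) = -410.6 kJ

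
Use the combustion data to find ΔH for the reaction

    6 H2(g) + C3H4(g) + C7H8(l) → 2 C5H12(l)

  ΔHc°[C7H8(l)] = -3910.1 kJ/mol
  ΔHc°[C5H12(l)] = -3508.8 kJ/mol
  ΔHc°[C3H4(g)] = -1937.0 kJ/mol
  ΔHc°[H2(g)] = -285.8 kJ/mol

ΔH = -544.3 kJ/mol

Using ΔH = Σ nΔHc°(reactants) − Σ nΔHc°(products):
= [6·(-285.8) + 1·(-1937.0) + 1·(-3910.1)] − [2·(-3508.8)]
= -544.3 kJ/mol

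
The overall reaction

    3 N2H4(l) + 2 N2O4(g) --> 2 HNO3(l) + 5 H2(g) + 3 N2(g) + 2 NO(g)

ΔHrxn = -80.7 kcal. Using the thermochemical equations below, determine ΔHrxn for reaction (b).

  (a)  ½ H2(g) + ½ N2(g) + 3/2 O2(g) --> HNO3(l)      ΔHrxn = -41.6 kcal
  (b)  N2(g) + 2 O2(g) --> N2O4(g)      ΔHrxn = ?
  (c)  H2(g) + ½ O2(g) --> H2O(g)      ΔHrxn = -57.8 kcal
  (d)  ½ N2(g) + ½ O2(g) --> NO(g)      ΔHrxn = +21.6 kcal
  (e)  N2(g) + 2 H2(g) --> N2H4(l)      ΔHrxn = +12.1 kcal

(a) × 2 (×2 to match 2 HNO3(l) in the target): (2)·(-41.6) = -83.2 kcal
(b) reversed and × 2 (N2O4(g) must end up as a reactant; ×2 to match 2 N2O4(g) in the target): contributes −2·x
(c): not needed (H2O(g) appears nowhere else).
(d) × 2 (×2 to match 2 NO(g) in the target): (2)·(+21.6) = +43.2 kcal
(e) reversed and × 3 (reverse to put N2H4(l) on the reactant side; scale by 3 for the 3 N2H4(l)): (-3)·(+12.1) = -36.3 kcal
-80.7 = (-83.2) + (+43.2) + (-36.3) − 2·x
x = (-80.7 − (-76.3)) / (-2) = 2.2 kcal

ΔHrxn = 2.2 kcal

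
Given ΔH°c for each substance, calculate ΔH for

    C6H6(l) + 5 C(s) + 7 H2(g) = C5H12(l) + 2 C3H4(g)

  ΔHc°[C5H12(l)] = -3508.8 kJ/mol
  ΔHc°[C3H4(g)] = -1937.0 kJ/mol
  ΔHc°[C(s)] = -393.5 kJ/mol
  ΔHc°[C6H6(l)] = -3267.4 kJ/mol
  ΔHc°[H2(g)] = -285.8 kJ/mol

Using ΔH = Σ nΔHc°(reactants) − Σ nΔHc°(products):
= [1·(-3267.4) + 5·(-393.5) + 7·(-285.8)] − [1·(-3508.8) + 2·(-1937.0)]
= 147.3 kJ/mol

ΔH = 147.3 kJ/mol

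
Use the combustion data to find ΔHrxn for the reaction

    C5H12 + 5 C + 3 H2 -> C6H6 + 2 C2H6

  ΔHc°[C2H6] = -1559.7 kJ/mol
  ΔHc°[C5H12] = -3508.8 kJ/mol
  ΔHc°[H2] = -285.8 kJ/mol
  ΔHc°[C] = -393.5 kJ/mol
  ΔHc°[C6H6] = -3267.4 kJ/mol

Using ΔH = Σ nΔHc°(reactants) − Σ nΔHc°(products):
= [1·(-3508.8) + 5·(-393.5) + 3·(-285.8)] − [1·(-3267.4) + 2·(-1559.7)]
= 53.1 kJ/mol

ΔHrxn = 53.1 kJ/mol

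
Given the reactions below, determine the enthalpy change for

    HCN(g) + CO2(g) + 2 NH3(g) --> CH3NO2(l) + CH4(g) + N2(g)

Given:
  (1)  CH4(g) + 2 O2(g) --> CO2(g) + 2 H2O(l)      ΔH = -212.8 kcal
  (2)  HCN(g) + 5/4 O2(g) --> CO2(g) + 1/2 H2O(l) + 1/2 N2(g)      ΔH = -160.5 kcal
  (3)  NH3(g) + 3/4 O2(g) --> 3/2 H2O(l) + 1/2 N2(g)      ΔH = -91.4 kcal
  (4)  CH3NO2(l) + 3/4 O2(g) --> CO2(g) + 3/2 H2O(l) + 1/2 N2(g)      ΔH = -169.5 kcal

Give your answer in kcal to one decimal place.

ΔH = 39.0 kcal

(1) reversed (CH4(g) must end up as a product): +212.8 kcal
(2) as written (HCN(g) already on the reactant side): -160.5 kcal
(3) × 2 (×2 to match 2 NH3(g) in the target): (2)·(-91.4) = -182.8 kcal
(4) reversed (CH3NO2(l) must end up as a product): +169.5 kcal
ΔH = (-1)·(-212.8) + (1)·(-160.5) + (2)·(-91.4) + (-1)·(-169.5) = 39.0 kcal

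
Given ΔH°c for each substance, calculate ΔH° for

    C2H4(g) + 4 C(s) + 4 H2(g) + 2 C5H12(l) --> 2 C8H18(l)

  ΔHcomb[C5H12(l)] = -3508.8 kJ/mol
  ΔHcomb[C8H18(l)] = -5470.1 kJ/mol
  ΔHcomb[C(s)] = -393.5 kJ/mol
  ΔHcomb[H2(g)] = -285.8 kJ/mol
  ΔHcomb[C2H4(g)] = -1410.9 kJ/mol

Using ΔH = Σ nΔHc°(reactants) − Σ nΔHc°(products):
= [1·(-1410.9) + 4·(-393.5) + 4·(-285.8) + 2·(-3508.8)] − [2·(-5470.1)]
= -205.5 kJ/mol

ΔH° = -205.5 kJ/mol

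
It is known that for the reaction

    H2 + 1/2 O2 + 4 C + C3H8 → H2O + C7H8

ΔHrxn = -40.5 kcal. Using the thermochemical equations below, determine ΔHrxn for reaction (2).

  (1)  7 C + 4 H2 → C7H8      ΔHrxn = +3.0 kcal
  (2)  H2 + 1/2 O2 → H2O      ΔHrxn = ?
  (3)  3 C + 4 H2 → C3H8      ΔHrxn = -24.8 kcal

(1) as written: +3.0 kcal
(2) as written: contributes x
(3) reversed: +24.8 kcal
-40.5 = (+3.0) + (+24.8) + x
x = (-40.5 − (+27.8)) / (1) = -68.3 kcal

ΔHrxn = -68.3 kcal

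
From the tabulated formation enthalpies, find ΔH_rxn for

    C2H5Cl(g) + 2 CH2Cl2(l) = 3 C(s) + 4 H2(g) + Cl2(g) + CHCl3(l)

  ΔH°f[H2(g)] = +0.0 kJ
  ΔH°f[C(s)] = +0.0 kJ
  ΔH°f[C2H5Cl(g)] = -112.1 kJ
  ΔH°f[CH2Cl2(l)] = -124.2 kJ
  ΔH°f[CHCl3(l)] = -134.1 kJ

ΔH°rxn = Σ nΔHf°(products) − Σ nΔHf°(reactants).
Products: 3·(+0.0) + 4·(+0.0) + 1·(+0.0) + 1·(-134.1) = -134.1
Reactants: 1·(-112.1) + 2·(-124.2) = -360.5
ΔH_rxn = (-134.1) − (-360.5) = 226.4 kJ

ΔH_rxn = 226.4 kJ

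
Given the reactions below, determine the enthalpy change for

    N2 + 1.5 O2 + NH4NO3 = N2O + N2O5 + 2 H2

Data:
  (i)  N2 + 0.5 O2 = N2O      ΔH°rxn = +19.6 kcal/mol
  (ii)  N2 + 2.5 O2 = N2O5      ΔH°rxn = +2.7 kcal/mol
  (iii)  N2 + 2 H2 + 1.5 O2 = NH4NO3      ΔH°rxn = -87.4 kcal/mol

ΔH°rxn = 109.7 kcal/mol

(i) as written (N2O already on the product side): +19.6 kcal/mol
(ii) as written (N2O5 already on the product side): +2.7 kcal/mol
(iii) reversed (NH4NO3 must end up as a reactant): +87.4 kcal/mol
Combining the equations, ΔH°rxn = (1)·(+19.6) + (1)·(+2.7) + (-1)·(-87.4) = 109.7 kcal/mol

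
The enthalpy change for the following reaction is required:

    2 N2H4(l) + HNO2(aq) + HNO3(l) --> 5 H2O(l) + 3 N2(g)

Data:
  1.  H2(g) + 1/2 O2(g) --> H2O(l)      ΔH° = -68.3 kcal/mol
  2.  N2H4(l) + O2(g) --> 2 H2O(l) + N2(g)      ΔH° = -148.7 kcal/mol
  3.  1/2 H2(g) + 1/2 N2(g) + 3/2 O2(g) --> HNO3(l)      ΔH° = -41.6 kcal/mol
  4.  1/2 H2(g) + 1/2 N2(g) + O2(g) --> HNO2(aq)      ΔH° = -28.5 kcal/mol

eq. 1 as written: -68.3 kcal/mol
eq. 2 × 2 (scale by 2 for the 2 N2H4(l)): (2)·(-148.7) = -297.4 kcal/mol
eq. 3 reversed (HNO3(l) must end up as a reactant): +41.6 kcal/mol
eq. 4 reversed (HNO2(aq) must end up as a reactant): +28.5 kcal/mol
ΔH° = (-68.3) + (-297.4) + (+41.6) + (+28.5) = -295.6 kcal/mol

ΔH° = -295.6 kcal/mol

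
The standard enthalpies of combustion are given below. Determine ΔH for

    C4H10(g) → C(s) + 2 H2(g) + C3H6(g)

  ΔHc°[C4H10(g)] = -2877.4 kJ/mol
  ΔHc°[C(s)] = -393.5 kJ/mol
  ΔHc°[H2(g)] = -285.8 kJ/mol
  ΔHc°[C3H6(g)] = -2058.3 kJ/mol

With combustion enthalpies, reactants minus products:
= [1·(-2877.4)] − [1·(-393.5) + 2·(-285.8) + 1·(-2058.3)]
= 146.0 kJ/mol

ΔH = 146.0 kJ/mol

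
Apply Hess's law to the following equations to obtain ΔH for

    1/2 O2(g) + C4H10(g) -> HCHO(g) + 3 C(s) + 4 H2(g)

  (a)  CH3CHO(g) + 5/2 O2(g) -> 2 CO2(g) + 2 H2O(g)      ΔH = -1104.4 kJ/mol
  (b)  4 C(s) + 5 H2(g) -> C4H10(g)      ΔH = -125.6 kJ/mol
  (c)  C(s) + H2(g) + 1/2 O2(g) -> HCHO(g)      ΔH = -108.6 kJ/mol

(a): not needed (CH3CHO(g) appears nowhere else).
(b) reversed (C4H10(g) must end up as a reactant): +125.6 kJ/mol
(c) as written (HCHO(g) already on the product side): -108.6 kJ/mol
ΔH = (+125.6) + (-108.6) = 17.0 kJ/mol

ΔH = 17.0 kJ/mol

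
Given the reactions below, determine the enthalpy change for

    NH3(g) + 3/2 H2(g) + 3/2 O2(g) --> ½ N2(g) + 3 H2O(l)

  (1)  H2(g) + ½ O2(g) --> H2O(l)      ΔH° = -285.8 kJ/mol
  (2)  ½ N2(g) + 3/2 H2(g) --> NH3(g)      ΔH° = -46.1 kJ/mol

ΔH° = -811.3 kJ/mol

(1) × 3: (3)·(-285.8) = -857.4 kJ/mol
(2) reversed: +46.1 kJ/mol
ΔH° = (-857.4) + (+46.1) = -811.3 kJ/mol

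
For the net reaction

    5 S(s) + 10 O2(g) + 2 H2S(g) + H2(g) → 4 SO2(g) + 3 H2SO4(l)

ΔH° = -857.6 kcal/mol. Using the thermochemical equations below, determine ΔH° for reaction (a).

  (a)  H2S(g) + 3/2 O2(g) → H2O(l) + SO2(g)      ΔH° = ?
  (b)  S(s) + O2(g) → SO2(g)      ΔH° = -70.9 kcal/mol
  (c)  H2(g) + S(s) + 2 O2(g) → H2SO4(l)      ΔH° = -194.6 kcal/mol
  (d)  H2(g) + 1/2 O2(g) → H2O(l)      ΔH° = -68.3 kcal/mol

ΔH° = -134.3 kcal/mol

(a) × 2 (×2 to match 2 H2S(g) in the target): contributes 2·x
(b) × 2: (2)·(-70.9) = -141.8 kcal/mol
(c) × 3 (scale by 3 for the 3 H2SO4(l)): (3)·(-194.6) = -583.8 kcal/mol
(d) reversed and × 2: (-2)·(-68.3) = +136.6 kcal/mol
-857.6 = (-141.8) + (-583.8) + (+136.6) + 2·x
x = (-857.6 − (-589.0)) / (2) = -134.3 kcal/mol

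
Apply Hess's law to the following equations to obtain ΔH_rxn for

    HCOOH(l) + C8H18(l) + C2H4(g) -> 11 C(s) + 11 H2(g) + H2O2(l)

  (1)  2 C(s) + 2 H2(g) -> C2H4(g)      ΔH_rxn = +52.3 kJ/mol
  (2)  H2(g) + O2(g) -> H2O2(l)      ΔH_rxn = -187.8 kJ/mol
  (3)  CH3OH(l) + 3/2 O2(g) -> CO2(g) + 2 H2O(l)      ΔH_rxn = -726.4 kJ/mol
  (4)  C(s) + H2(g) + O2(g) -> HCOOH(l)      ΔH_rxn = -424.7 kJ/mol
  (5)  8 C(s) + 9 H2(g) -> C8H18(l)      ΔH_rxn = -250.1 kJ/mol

ΔH_rxn = 434.7 kJ/mol

(1) reversed: -52.3 kJ/mol
(2) as written: -187.8 kJ/mol
(3): not needed.
(4) reversed: +424.7 kJ/mol
(5) reversed: +250.1 kJ/mol
ΔH_rxn = (-52.3) + (-187.8) + (+424.7) + (+250.1) = 434.7 kJ/mol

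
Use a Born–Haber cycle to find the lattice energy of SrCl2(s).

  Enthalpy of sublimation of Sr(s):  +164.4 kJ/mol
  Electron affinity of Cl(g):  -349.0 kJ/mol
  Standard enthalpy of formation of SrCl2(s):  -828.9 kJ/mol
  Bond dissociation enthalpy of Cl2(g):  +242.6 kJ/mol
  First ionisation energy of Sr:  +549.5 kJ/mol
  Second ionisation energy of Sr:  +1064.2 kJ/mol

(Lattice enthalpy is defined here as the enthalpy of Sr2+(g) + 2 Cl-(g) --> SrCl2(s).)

ΔHf° = 1·ΔHsub + 1·(ΣIE) + 1·D(Cl2) + 2·EA + U
-828.9 = 1·(+164.4) + 1·(+1613.7) + 1·(+242.6) + 2·(-349.0) + U
U = -828.9 − (+1322.7) = -2151.6 kJ/mol

U = -2151.6 kJ/mol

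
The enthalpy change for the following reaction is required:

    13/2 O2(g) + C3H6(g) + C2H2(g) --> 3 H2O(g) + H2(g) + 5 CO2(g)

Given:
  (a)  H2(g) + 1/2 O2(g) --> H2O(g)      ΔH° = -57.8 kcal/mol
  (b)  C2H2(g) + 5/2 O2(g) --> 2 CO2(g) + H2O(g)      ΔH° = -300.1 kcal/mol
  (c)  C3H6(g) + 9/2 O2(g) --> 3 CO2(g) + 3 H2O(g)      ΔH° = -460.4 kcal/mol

ΔH° = -702.7 kcal/mol

(a) reversed (reverse to put H2(g) on the product side): +57.8 kcal/mol
(b) as written (C2H2(g) already on the reactant side): -300.1 kcal/mol
(c) as written (C3H6(g) already on the reactant side): -460.4 kcal/mol
Summing the manipulated equations, ΔH° = (+57.8) + (-300.1) + (-460.4) = -702.7 kcal/mol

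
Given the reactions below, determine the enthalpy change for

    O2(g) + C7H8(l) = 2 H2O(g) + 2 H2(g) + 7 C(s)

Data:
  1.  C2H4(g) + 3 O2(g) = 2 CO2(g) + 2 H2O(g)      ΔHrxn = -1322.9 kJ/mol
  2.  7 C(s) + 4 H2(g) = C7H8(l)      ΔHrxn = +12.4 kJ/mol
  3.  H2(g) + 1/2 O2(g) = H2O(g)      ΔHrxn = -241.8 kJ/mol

ΔHrxn = -496.0 kJ/mol

eq. 1: not needed.
eq. 2 reversed: -12.4 kJ/mol
eq. 3 × 2: (2)·(-241.8) = -483.6 kJ/mol
Since enthalpy is a state function, ΔHrxn = (-12.4) + (-483.6) = -496.0 kJ/mol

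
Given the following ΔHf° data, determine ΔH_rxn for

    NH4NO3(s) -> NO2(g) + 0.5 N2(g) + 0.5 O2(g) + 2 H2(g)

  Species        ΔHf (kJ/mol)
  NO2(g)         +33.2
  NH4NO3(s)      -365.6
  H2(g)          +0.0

Products: 1·(+33.2) + 1/2·(+0.0) + 1/2·(+0.0) + 2·(+0.0) = +33.2
Reactants: 1·(-365.6) = -365.6
ΔH_rxn = (+33.2) − (-365.6) = 398.8 kJ/mol

ΔH_rxn = 398.8 kJ/mol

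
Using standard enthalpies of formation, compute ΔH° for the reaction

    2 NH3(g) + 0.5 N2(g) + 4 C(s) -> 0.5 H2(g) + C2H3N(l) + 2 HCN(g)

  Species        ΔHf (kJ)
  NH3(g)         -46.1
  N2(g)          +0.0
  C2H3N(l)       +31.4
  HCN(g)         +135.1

ΔH° = 393.8 kJ

Products: 1/2·(+0.0) + 1·(+31.4) + 2·(+135.1) = +301.6
Reactants: 2·(-46.1) + 1/2·(+0.0) + 4·(+0.0) = -92.2
ΔH° = (+301.6) − (-92.2) = 393.8 kJ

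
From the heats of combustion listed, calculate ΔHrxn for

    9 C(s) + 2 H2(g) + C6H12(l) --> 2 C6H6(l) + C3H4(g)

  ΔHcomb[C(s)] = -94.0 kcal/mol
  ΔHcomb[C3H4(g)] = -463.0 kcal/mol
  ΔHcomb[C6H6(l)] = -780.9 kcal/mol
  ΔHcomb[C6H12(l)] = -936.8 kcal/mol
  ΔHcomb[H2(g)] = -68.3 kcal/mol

ΔHrxn = 105.4 kcal/mol

With combustion enthalpies, reactants minus products:
= [9·(-94.0) + 2·(-68.3) + 1·(-936.8)] − [2·(-780.9) + 1·(-463.0)]
= 105.4 kcal/mol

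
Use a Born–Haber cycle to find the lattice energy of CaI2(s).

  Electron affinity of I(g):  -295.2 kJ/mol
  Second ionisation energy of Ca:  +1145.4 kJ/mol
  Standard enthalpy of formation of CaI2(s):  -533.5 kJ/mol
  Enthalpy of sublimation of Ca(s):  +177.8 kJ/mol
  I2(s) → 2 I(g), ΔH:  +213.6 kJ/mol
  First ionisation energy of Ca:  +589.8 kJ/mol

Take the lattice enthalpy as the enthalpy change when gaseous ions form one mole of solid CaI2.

ΔHf° = 1·ΔHsub + 1·(ΣIE) + 1·D(I2) + 2·EA + U
-533.5 = 1·(+177.8) + 1·(+1735.2) + 1·(+213.6) + 2·(-295.2) + U
U = -533.5 − (+1536.2) = -2069.7 kJ/mol

U = -2069.7 kJ/mol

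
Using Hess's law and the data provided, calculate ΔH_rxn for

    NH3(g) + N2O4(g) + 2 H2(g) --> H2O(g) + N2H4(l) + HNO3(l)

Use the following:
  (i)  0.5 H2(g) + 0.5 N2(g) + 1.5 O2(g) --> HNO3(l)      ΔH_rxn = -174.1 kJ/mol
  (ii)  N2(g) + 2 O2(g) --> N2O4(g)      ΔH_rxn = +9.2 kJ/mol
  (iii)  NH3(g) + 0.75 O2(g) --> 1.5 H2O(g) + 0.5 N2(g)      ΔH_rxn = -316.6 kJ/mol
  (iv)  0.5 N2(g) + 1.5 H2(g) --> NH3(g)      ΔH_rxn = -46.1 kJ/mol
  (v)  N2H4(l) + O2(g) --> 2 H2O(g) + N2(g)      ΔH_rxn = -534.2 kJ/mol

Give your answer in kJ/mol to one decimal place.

(i) as written (HNO3(l) already on the product side): -174.1 kJ/mol
(ii) reversed (reverse to put N2O4(g) on the reactant side): -9.2 kJ/mol
(iii) × 2: (2)·(-316.6) = -633.2 kJ/mol
(iv) as written: -46.1 kJ/mol
(v) reversed (reverse to put N2H4(l) on the product side): +534.2 kJ/mol
ΔH_rxn = (-174.1) + (-9.2) + (-633.2) + (-46.1) + (+534.2) = -328.4 kJ/mol

ΔH_rxn = -328.4 kJ/mol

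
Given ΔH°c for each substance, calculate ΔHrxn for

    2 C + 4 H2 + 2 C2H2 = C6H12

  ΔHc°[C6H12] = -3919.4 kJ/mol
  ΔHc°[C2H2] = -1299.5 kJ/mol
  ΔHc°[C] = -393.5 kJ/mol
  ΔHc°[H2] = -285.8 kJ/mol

ΔHrxn = -609.8 kJ/mol

With combustion enthalpies, reactants minus products:
= [2·(-393.5) + 4·(-285.8) + 2·(-1299.5)] − [1·(-3919.4)]
= -609.8 kJ/mol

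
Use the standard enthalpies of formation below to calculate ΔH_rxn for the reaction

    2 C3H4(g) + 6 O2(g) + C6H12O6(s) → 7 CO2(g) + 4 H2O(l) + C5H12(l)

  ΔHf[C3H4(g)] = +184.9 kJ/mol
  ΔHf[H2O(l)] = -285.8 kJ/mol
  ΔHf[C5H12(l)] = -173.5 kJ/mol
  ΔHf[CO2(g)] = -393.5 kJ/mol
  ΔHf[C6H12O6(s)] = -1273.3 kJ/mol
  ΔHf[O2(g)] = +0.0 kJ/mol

ΔH_rxn = -3167.7 kJ/mol

Products: 7·(-393.5) + 4·(-285.8) + 1·(-173.5) = -4071.2
Reactants: 2·(+184.9) + 6·(+0.0) + 1·(-1273.3) = -903.5
ΔH_rxn = (-4071.2) − (-903.5) = -3167.7 kJ/mol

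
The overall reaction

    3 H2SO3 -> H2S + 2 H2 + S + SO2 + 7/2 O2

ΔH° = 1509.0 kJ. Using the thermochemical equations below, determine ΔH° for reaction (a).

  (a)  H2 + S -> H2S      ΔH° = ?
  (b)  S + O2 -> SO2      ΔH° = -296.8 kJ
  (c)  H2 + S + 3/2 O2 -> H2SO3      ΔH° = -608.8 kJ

(a) as written (H2S already on the product side): contributes x
(b) as written (SO2 already on the product side): -296.8 kJ
(c) reversed and × 3 (reverse to put H2SO3 on the reactant side; scale by 3 for the 3 H2SO3): (-3)·(-608.8) = +1826.4 kJ
+1509.0 = (-296.8) + (+1826.4) + x
x = (+1509.0 − (+1529.6)) / (1) = -20.6 kJ

ΔH° = -20.6 kJ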